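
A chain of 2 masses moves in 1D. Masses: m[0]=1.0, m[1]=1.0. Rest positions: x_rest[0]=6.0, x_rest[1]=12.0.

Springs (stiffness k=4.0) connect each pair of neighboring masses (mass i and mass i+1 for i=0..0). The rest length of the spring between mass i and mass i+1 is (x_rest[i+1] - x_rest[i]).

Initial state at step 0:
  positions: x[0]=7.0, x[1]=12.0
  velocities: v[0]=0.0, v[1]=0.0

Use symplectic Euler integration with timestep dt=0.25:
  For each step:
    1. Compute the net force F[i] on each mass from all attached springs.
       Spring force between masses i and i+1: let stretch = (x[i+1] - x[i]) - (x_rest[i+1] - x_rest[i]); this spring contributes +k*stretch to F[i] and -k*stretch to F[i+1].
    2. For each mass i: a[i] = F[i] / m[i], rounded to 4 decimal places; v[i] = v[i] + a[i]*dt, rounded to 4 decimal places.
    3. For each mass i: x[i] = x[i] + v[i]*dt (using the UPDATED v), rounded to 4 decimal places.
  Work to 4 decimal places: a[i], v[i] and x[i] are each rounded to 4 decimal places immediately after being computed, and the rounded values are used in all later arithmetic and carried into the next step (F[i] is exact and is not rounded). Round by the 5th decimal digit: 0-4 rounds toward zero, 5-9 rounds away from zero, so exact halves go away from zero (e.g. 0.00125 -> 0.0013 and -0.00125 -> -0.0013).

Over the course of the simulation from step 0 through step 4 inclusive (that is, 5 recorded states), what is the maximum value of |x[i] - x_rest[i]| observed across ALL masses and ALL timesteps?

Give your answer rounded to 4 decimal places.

Answer: 1.0313

Derivation:
Step 0: x=[7.0000 12.0000] v=[0.0000 0.0000]
Step 1: x=[6.7500 12.2500] v=[-1.0000 1.0000]
Step 2: x=[6.3750 12.6250] v=[-1.5000 1.5000]
Step 3: x=[6.0625 12.9375] v=[-1.2500 1.2500]
Step 4: x=[5.9688 13.0313] v=[-0.3750 0.3750]
Max displacement = 1.0313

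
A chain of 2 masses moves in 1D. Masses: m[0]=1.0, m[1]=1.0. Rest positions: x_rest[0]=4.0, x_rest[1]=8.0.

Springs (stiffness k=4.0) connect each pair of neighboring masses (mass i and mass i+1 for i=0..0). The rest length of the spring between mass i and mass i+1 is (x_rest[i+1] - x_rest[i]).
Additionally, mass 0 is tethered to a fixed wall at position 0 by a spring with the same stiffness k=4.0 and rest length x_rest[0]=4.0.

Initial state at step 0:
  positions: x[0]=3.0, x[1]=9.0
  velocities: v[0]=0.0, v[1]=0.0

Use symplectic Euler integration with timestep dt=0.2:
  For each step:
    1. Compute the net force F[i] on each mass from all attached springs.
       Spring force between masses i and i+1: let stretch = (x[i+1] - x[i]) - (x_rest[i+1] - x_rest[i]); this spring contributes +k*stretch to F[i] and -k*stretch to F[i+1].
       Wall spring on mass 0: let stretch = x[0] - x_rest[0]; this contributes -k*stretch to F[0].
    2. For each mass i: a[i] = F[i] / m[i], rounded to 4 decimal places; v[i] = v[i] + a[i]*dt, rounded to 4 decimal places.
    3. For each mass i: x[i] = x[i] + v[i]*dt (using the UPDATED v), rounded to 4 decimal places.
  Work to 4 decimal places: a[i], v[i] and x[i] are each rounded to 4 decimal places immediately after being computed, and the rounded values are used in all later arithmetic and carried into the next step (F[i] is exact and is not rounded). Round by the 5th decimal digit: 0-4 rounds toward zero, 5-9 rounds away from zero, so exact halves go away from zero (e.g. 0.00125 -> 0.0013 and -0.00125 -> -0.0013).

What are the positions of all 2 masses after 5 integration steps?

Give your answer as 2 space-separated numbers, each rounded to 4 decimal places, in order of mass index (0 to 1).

Answer: 5.1312 7.3803

Derivation:
Step 0: x=[3.0000 9.0000] v=[0.0000 0.0000]
Step 1: x=[3.4800 8.6800] v=[2.4000 -1.6000]
Step 2: x=[4.2352 8.1680] v=[3.7760 -2.5600]
Step 3: x=[4.9420 7.6668] v=[3.5341 -2.5062]
Step 4: x=[5.2941 7.3696] v=[1.7603 -1.4860]
Step 5: x=[5.1312 7.3803] v=[-0.8146 0.0536]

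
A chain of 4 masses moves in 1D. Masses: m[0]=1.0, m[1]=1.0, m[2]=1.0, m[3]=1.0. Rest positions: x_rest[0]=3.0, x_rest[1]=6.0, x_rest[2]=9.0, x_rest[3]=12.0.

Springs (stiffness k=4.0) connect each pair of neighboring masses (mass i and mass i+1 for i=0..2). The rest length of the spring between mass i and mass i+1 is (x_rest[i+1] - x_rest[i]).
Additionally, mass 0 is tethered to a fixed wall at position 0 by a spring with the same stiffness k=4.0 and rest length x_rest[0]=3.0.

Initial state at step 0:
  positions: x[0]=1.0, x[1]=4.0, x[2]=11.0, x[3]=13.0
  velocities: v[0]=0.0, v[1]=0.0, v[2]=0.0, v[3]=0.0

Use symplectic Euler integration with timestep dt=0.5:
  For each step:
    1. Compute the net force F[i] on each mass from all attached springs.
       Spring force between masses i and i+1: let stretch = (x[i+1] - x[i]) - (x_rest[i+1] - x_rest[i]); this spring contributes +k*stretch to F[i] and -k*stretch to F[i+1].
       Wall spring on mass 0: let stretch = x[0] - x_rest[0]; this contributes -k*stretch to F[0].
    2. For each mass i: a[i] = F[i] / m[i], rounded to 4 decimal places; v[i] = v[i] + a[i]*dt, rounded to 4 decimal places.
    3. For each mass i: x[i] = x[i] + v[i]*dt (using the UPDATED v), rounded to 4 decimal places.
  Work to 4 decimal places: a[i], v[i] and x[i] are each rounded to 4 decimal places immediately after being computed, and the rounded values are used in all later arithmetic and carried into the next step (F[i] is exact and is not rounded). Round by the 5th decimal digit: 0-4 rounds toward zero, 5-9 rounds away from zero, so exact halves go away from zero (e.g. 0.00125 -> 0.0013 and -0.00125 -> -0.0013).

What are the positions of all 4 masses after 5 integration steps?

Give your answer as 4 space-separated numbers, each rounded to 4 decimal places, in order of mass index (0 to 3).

Answer: 4.0000 2.0000 9.0000 14.0000

Derivation:
Step 0: x=[1.0000 4.0000 11.0000 13.0000] v=[0.0000 0.0000 0.0000 0.0000]
Step 1: x=[3.0000 8.0000 6.0000 14.0000] v=[4.0000 8.0000 -10.0000 2.0000]
Step 2: x=[7.0000 5.0000 11.0000 10.0000] v=[8.0000 -6.0000 10.0000 -8.0000]
Step 3: x=[2.0000 10.0000 9.0000 10.0000] v=[-10.0000 10.0000 -4.0000 0.0000]
Step 4: x=[3.0000 6.0000 9.0000 12.0000] v=[2.0000 -8.0000 0.0000 4.0000]
Step 5: x=[4.0000 2.0000 9.0000 14.0000] v=[2.0000 -8.0000 0.0000 4.0000]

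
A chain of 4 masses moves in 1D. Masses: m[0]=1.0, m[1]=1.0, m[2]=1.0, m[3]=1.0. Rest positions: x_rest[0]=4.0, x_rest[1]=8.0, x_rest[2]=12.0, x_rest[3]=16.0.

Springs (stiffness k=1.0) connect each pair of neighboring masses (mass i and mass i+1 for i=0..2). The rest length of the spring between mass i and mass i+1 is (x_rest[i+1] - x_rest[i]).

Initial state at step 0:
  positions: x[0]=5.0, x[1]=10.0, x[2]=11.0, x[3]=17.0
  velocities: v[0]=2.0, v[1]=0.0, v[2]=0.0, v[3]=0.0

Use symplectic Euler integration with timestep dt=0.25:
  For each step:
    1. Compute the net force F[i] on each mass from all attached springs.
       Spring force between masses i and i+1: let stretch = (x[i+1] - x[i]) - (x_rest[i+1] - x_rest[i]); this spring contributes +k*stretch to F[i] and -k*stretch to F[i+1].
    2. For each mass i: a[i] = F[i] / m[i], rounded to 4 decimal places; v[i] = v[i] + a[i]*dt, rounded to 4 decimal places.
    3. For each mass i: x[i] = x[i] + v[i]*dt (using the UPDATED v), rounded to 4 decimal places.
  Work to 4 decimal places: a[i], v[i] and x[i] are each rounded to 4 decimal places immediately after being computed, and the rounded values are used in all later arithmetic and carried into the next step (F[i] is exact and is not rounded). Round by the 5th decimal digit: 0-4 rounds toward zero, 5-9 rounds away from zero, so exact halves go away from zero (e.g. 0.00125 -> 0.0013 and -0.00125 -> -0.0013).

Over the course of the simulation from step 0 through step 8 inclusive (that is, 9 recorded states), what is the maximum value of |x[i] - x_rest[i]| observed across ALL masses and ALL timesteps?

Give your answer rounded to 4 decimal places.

Answer: 3.3949

Derivation:
Step 0: x=[5.0000 10.0000 11.0000 17.0000] v=[2.0000 0.0000 0.0000 0.0000]
Step 1: x=[5.5625 9.7500 11.3125 16.8750] v=[2.2500 -1.0000 1.2500 -0.5000]
Step 2: x=[6.1367 9.3359 11.8750 16.6524] v=[2.2969 -1.6563 2.2500 -0.8906]
Step 3: x=[6.6609 8.8806 12.5774 16.3812] v=[2.0967 -1.8213 2.8096 -1.0850]
Step 4: x=[7.0738 8.5176 13.2865 16.1222] v=[1.6516 -1.4520 2.8364 -1.0360]
Step 5: x=[7.3270 8.3624 13.8748 15.9360] v=[1.0126 -0.6207 2.3531 -0.7449]
Step 6: x=[7.3949 8.4871 14.2474 15.8710] v=[0.2715 0.4986 1.4903 -0.2602]
Step 7: x=[7.2810 8.9035 14.3614 15.9545] v=[-0.4555 1.6656 0.4561 0.3339]
Step 8: x=[7.0185 9.5596 14.2339 16.1884] v=[-1.0499 2.6245 -0.5101 0.9356]
Max displacement = 3.3949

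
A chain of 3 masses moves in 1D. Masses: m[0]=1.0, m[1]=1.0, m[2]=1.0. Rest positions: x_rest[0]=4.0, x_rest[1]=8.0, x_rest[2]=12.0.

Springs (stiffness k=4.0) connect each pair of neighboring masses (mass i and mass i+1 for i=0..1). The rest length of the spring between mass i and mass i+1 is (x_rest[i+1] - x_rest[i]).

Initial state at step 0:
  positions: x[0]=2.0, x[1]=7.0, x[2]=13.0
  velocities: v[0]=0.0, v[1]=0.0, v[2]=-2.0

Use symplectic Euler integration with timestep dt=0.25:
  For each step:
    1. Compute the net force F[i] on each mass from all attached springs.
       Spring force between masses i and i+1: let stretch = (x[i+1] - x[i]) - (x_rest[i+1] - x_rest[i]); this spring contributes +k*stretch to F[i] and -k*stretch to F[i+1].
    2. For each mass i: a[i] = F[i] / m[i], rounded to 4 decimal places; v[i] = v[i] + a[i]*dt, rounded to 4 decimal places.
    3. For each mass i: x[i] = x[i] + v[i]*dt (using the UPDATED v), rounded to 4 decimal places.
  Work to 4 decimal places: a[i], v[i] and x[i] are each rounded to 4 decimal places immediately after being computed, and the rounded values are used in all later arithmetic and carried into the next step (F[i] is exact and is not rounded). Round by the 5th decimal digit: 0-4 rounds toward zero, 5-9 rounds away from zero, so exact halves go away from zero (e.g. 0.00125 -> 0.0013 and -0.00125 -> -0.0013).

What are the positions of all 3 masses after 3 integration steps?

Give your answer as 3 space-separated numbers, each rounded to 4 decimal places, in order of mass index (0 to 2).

Step 0: x=[2.0000 7.0000 13.0000] v=[0.0000 0.0000 -2.0000]
Step 1: x=[2.2500 7.2500 12.0000] v=[1.0000 1.0000 -4.0000]
Step 2: x=[2.7500 7.4375 10.8125] v=[2.0000 0.7500 -4.7500]
Step 3: x=[3.4219 7.2969 9.7813] v=[2.6875 -0.5625 -4.1250]

Answer: 3.4219 7.2969 9.7813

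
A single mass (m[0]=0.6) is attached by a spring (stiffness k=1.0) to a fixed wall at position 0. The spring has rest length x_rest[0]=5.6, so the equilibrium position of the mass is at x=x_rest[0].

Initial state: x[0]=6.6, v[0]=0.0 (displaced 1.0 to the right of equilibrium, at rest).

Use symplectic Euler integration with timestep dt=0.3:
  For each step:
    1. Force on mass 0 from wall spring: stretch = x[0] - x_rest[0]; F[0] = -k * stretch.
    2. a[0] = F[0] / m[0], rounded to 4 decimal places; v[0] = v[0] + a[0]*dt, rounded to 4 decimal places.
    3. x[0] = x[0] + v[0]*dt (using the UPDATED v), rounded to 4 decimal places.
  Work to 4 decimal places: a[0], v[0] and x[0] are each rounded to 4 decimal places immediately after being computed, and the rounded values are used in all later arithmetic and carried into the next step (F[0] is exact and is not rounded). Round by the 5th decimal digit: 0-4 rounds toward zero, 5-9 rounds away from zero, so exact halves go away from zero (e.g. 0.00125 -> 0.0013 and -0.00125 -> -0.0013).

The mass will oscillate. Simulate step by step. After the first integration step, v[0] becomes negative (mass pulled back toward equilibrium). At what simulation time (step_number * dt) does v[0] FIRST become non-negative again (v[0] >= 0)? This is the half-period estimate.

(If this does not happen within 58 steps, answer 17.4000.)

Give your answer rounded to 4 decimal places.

Answer: 2.7000

Derivation:
Step 0: x=[6.6000] v=[0.0000]
Step 1: x=[6.4500] v=[-0.5000]
Step 2: x=[6.1725] v=[-0.9250]
Step 3: x=[5.8091] v=[-1.2113]
Step 4: x=[5.4143] v=[-1.3159]
Step 5: x=[5.0474] v=[-1.2231]
Step 6: x=[4.7634] v=[-0.9468]
Step 7: x=[4.6049] v=[-0.5285]
Step 8: x=[4.5956] v=[-0.0310]
Step 9: x=[4.7370] v=[0.4712]
First v>=0 after going negative at step 9, time=2.7000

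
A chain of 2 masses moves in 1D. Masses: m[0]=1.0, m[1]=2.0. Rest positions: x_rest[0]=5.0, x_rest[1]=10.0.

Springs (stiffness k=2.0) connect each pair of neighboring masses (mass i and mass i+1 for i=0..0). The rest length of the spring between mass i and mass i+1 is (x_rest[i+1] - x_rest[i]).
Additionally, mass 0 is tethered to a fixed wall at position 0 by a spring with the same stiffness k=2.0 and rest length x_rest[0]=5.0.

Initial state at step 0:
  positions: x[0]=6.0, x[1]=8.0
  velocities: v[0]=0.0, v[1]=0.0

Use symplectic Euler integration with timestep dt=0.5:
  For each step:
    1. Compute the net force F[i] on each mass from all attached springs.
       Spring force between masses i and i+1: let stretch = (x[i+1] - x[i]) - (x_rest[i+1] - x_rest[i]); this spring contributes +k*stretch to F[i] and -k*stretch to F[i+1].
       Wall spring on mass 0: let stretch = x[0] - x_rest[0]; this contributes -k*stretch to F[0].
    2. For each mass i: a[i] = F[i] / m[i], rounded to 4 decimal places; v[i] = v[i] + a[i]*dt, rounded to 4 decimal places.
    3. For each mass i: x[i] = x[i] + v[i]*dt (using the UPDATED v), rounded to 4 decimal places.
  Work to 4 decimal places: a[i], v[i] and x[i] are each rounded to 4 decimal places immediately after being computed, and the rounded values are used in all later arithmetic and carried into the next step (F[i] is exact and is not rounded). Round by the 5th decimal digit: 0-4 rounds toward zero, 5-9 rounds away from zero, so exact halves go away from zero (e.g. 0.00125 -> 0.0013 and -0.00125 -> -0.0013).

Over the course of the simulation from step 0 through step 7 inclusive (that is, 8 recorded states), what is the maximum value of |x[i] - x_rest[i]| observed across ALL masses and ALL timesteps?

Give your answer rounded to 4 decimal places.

Step 0: x=[6.0000 8.0000] v=[0.0000 0.0000]
Step 1: x=[4.0000 8.7500] v=[-4.0000 1.5000]
Step 2: x=[2.3750 9.5625] v=[-3.2500 1.6250]
Step 3: x=[3.1563 9.8282] v=[1.5625 0.5313]
Step 4: x=[5.6954 9.6759] v=[5.0781 -0.3047]
Step 5: x=[7.3770 9.7785] v=[3.3632 0.2051]
Step 6: x=[6.5709 10.5307] v=[-1.6123 1.5044]
Step 7: x=[4.4592 11.5430] v=[-4.2234 2.0245]
Max displacement = 2.6250

Answer: 2.6250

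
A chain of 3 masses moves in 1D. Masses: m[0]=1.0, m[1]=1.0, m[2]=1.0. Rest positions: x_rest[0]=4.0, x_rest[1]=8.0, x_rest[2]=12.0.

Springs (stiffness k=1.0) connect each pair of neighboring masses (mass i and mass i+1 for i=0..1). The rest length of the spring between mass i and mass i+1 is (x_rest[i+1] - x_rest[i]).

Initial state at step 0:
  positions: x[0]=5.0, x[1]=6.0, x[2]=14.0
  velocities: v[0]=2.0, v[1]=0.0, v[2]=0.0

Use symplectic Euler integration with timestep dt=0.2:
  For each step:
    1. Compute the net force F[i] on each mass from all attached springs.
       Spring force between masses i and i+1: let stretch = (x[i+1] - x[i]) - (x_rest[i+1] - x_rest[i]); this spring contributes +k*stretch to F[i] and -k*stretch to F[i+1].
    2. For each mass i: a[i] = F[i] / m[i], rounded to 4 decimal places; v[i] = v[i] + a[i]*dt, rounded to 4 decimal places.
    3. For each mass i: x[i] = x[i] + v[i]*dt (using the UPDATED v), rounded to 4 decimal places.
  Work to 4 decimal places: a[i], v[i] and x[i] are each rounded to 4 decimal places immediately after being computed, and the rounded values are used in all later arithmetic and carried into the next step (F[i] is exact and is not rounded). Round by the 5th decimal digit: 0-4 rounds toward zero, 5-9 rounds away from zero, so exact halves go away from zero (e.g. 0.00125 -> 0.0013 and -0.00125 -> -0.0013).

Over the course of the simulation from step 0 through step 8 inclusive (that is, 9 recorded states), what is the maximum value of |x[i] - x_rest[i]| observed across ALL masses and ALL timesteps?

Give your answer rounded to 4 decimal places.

Step 0: x=[5.0000 6.0000 14.0000] v=[2.0000 0.0000 0.0000]
Step 1: x=[5.2800 6.2800 13.8400] v=[1.4000 1.4000 -0.8000]
Step 2: x=[5.4400 6.8224 13.5376] v=[0.8000 2.7120 -1.5120]
Step 3: x=[5.4953 7.5781 13.1266] v=[0.2765 3.7786 -2.0550]
Step 4: x=[5.4739 8.4724 12.6537] v=[-0.1069 4.4717 -2.3647]
Step 5: x=[5.4125 9.4141 12.1735] v=[-0.3072 4.7083 -2.4010]
Step 6: x=[5.3511 10.3061 11.7429] v=[-0.3069 4.4599 -2.1529]
Step 7: x=[5.3279 11.0574 11.4148] v=[-0.1159 3.7563 -1.6403]
Step 8: x=[5.3739 11.5938 11.2324] v=[0.2300 2.6819 -0.9118]
Max displacement = 3.5938

Answer: 3.5938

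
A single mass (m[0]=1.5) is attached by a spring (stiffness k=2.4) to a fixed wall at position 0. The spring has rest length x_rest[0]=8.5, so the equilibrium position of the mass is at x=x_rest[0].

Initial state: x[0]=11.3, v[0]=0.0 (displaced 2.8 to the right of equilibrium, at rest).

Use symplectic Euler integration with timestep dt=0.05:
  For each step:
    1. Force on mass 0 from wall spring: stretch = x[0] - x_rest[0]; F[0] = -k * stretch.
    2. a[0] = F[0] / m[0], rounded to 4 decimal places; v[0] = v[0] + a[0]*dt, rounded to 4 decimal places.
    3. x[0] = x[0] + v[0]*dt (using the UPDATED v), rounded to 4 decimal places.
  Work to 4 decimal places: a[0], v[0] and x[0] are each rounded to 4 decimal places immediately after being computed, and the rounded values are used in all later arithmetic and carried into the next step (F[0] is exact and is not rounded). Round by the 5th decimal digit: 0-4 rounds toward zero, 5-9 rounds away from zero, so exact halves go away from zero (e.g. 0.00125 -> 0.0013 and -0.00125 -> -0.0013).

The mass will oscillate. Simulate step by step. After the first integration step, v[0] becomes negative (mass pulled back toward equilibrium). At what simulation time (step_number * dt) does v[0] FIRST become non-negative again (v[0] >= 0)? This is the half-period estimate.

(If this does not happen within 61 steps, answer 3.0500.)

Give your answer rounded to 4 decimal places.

Step 0: x=[11.3000] v=[0.0000]
Step 1: x=[11.2888] v=[-0.2240]
Step 2: x=[11.2664] v=[-0.4471]
Step 3: x=[11.2330] v=[-0.6684]
Step 4: x=[11.1887] v=[-0.8870]
Step 5: x=[11.1336] v=[-1.1021]
Step 6: x=[11.0680] v=[-1.3128]
Step 7: x=[10.9921] v=[-1.5182]
Step 8: x=[10.9062] v=[-1.7176]
Step 9: x=[10.8107] v=[-1.9101]
Step 10: x=[10.7060] v=[-2.0950]
Step 11: x=[10.5924] v=[-2.2715]
Step 12: x=[10.4705] v=[-2.4389]
Step 13: x=[10.3407] v=[-2.5965]
Step 14: x=[10.2035] v=[-2.7438]
Step 15: x=[10.0595] v=[-2.8801]
Step 16: x=[9.9093] v=[-3.0049]
Step 17: x=[9.7534] v=[-3.1176]
Step 18: x=[9.5925] v=[-3.2179]
Step 19: x=[9.4272] v=[-3.3053]
Step 20: x=[9.2582] v=[-3.3795]
Step 21: x=[9.0862] v=[-3.4402]
Step 22: x=[8.9118] v=[-3.4871]
Step 23: x=[8.7358] v=[-3.5200]
Step 24: x=[8.5589] v=[-3.5389]
Step 25: x=[8.3817] v=[-3.5436]
Step 26: x=[8.2050] v=[-3.5341]
Step 27: x=[8.0295] v=[-3.5105]
Step 28: x=[7.8559] v=[-3.4729]
Step 29: x=[7.6848] v=[-3.4214]
Step 30: x=[7.5170] v=[-3.3562]
Step 31: x=[7.3531] v=[-3.2776]
Step 32: x=[7.1938] v=[-3.1859]
Step 33: x=[7.0397] v=[-3.0814]
Step 34: x=[6.8915] v=[-2.9646]
Step 35: x=[6.7497] v=[-2.8359]
Step 36: x=[6.6149] v=[-2.6959]
Step 37: x=[6.4876] v=[-2.5451]
Step 38: x=[6.3684] v=[-2.3841]
Step 39: x=[6.2577] v=[-2.2136]
Step 40: x=[6.1560] v=[-2.0342]
Step 41: x=[6.0637] v=[-1.8467]
Step 42: x=[5.9811] v=[-1.6518]
Step 43: x=[5.9086] v=[-1.4503]
Step 44: x=[5.8465] v=[-1.2430]
Step 45: x=[5.7950] v=[-1.0307]
Step 46: x=[5.7543] v=[-0.8143]
Step 47: x=[5.7246] v=[-0.5946]
Step 48: x=[5.7060] v=[-0.3726]
Step 49: x=[5.6985] v=[-0.1491]
Step 50: x=[5.7023] v=[0.0750]
First v>=0 after going negative at step 50, time=2.5000

Answer: 2.5000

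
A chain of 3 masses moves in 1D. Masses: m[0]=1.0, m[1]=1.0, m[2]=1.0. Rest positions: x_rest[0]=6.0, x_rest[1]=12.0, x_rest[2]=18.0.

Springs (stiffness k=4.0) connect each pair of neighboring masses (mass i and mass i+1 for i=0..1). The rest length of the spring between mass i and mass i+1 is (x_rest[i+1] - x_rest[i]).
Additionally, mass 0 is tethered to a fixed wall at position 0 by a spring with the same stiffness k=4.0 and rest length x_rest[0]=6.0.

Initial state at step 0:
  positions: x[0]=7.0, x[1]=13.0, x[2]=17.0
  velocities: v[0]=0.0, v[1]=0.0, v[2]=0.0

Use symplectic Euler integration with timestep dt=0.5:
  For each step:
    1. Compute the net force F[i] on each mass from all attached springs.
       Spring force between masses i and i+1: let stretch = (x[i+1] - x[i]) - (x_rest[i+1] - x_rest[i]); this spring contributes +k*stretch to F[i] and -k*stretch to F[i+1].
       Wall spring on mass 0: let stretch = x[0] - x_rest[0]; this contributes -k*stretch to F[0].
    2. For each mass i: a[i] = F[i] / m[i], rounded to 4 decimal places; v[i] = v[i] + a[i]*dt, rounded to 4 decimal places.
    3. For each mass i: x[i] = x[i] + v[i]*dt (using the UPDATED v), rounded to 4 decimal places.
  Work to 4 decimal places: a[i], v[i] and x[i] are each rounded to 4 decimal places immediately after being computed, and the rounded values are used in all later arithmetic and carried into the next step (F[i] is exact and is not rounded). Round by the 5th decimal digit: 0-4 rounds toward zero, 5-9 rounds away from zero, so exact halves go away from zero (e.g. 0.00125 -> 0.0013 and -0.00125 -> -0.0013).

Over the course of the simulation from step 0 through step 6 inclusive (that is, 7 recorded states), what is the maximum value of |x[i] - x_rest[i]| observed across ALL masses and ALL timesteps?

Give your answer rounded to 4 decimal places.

Step 0: x=[7.0000 13.0000 17.0000] v=[0.0000 0.0000 0.0000]
Step 1: x=[6.0000 11.0000 19.0000] v=[-2.0000 -4.0000 4.0000]
Step 2: x=[4.0000 12.0000 19.0000] v=[-4.0000 2.0000 0.0000]
Step 3: x=[6.0000 12.0000 18.0000] v=[4.0000 0.0000 -2.0000]
Step 4: x=[8.0000 12.0000 17.0000] v=[4.0000 0.0000 -2.0000]
Step 5: x=[6.0000 13.0000 17.0000] v=[-4.0000 2.0000 0.0000]
Step 6: x=[5.0000 11.0000 19.0000] v=[-2.0000 -4.0000 4.0000]
Max displacement = 2.0000

Answer: 2.0000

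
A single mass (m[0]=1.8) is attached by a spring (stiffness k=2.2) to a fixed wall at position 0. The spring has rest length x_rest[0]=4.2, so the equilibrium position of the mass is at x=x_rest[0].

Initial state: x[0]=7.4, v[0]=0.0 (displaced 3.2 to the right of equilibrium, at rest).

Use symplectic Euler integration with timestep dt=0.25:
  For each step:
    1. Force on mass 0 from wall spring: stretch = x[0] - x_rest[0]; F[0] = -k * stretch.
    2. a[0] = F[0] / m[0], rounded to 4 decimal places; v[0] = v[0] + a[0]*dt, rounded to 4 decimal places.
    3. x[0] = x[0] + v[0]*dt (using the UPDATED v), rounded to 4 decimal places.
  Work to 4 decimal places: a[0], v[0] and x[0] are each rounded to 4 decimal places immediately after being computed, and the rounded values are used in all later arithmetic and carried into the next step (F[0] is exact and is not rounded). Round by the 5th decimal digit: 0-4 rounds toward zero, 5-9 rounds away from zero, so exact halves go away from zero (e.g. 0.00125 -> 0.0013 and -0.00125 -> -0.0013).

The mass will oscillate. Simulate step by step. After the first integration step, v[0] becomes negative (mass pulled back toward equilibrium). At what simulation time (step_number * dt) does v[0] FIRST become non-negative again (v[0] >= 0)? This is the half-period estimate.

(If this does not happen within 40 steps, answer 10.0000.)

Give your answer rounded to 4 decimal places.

Step 0: x=[7.4000] v=[0.0000]
Step 1: x=[7.1556] v=[-0.9778]
Step 2: x=[6.6854] v=[-1.8809]
Step 3: x=[6.0253] v=[-2.6403]
Step 4: x=[5.2258] v=[-3.1980]
Step 5: x=[4.3479] v=[-3.5115]
Step 6: x=[3.4587] v=[-3.5567]
Step 7: x=[2.6262] v=[-3.3302]
Step 8: x=[1.9139] v=[-2.8493]
Step 9: x=[1.3762] v=[-2.1508]
Step 10: x=[1.0542] v=[-1.2880]
Step 11: x=[0.9725] v=[-0.3268]
Step 12: x=[1.1374] v=[0.6594]
First v>=0 after going negative at step 12, time=3.0000

Answer: 3.0000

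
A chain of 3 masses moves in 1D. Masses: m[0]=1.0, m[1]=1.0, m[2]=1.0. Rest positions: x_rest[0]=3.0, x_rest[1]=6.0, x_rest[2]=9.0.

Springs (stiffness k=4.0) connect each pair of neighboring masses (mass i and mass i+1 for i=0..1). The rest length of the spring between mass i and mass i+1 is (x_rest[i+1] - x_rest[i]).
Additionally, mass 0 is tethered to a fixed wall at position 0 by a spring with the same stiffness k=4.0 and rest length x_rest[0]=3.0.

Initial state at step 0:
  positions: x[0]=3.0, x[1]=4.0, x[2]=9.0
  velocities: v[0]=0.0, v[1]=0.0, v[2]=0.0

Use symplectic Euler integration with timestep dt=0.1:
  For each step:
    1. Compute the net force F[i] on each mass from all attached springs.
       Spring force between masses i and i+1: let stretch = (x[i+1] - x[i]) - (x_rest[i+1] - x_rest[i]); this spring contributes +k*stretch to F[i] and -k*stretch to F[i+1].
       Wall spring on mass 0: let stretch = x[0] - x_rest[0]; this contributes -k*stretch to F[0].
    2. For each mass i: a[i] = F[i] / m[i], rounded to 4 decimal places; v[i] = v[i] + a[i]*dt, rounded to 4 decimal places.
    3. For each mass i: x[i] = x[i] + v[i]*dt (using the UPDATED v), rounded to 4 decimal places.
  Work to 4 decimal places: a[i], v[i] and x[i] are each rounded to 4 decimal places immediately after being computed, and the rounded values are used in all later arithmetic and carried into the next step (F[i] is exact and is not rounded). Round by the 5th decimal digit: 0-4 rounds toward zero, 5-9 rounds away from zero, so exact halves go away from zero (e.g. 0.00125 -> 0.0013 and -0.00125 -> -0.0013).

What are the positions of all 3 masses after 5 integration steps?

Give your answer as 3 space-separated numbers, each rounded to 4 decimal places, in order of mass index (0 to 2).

Step 0: x=[3.0000 4.0000 9.0000] v=[0.0000 0.0000 0.0000]
Step 1: x=[2.9200 4.1600 8.9200] v=[-0.8000 1.6000 -0.8000]
Step 2: x=[2.7728 4.4608 8.7696] v=[-1.4720 3.0080 -1.5040]
Step 3: x=[2.5822 4.8664 8.5669] v=[-1.9059 4.0563 -2.0275]
Step 4: x=[2.3797 5.3287 8.3361] v=[-2.0251 4.6228 -2.3077]
Step 5: x=[2.2000 5.7933 8.1050] v=[-1.7974 4.6462 -2.3107]

Answer: 2.2000 5.7933 8.1050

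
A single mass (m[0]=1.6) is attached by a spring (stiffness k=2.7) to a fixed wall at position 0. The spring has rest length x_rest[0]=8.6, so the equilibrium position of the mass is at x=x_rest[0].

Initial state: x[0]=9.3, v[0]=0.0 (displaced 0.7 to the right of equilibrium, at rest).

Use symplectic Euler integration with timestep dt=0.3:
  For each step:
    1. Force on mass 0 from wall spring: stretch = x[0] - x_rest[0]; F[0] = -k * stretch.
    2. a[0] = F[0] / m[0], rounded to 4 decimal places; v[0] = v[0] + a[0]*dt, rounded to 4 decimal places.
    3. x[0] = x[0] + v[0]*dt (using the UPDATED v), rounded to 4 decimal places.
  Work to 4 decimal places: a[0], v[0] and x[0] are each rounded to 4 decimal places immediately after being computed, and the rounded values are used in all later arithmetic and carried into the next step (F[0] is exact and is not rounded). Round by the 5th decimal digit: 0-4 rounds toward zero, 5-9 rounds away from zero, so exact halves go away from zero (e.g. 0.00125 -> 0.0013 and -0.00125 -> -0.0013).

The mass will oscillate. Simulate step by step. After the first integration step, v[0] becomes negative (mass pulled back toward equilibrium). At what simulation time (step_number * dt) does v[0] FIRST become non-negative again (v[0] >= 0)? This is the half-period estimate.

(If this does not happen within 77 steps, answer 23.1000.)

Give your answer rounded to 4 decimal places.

Step 0: x=[9.3000] v=[0.0000]
Step 1: x=[9.1937] v=[-0.3544]
Step 2: x=[8.9972] v=[-0.6550]
Step 3: x=[8.7404] v=[-0.8561]
Step 4: x=[8.4622] v=[-0.9272]
Step 5: x=[8.2050] v=[-0.8575]
Step 6: x=[8.0078] v=[-0.6575]
Step 7: x=[7.9005] v=[-0.3577]
Step 8: x=[7.8994] v=[-0.0036]
Step 9: x=[8.0047] v=[0.3511]
First v>=0 after going negative at step 9, time=2.7000

Answer: 2.7000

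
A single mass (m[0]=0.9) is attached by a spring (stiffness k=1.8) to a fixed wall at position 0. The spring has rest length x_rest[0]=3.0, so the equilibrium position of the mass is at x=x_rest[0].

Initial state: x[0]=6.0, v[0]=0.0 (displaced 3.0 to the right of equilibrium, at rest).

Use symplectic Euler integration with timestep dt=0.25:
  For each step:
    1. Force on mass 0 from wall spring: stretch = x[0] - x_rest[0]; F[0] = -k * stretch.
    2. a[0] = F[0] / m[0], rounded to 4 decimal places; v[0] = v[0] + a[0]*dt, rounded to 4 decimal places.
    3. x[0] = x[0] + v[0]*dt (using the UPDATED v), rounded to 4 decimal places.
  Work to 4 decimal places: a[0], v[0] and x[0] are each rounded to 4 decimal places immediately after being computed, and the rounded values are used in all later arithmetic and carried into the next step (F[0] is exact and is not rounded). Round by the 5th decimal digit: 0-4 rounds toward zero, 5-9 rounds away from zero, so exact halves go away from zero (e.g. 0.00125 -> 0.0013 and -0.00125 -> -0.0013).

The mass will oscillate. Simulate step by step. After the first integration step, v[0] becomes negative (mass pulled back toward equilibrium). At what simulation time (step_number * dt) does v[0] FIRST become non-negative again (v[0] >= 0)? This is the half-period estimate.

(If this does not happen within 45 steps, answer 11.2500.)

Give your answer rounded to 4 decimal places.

Answer: 2.2500

Derivation:
Step 0: x=[6.0000] v=[0.0000]
Step 1: x=[5.6250] v=[-1.5000]
Step 2: x=[4.9219] v=[-2.8125]
Step 3: x=[3.9785] v=[-3.7735]
Step 4: x=[2.9128] v=[-4.2628]
Step 5: x=[1.8580] v=[-4.2192]
Step 6: x=[0.9460] v=[-3.6482]
Step 7: x=[0.2907] v=[-2.6212]
Step 8: x=[-0.0260] v=[-1.2666]
Step 9: x=[0.0356] v=[0.2464]
First v>=0 after going negative at step 9, time=2.2500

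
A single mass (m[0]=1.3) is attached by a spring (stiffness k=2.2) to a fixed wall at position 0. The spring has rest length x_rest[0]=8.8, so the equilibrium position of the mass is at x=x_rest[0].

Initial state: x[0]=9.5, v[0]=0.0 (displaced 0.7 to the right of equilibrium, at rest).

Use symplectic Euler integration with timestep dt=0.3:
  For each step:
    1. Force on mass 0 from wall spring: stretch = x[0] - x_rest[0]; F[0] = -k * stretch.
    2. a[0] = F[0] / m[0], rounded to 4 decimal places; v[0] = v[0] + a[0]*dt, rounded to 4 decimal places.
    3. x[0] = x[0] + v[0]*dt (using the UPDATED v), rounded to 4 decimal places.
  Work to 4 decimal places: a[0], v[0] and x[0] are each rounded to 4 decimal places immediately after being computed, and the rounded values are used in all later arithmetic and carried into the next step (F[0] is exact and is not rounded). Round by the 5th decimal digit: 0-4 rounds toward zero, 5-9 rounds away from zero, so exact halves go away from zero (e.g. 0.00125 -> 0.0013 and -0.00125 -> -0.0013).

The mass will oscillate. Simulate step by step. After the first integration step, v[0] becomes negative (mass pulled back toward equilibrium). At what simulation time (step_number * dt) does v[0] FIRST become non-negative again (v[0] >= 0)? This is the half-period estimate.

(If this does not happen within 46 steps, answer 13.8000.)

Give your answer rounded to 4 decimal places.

Answer: 2.4000

Derivation:
Step 0: x=[9.5000] v=[0.0000]
Step 1: x=[9.3934] v=[-0.3554]
Step 2: x=[9.1964] v=[-0.6567]
Step 3: x=[8.9390] v=[-0.8579]
Step 4: x=[8.6605] v=[-0.9285]
Step 5: x=[8.4032] v=[-0.8577]
Step 6: x=[8.2063] v=[-0.6563]
Step 7: x=[8.0998] v=[-0.3549]
Step 8: x=[8.1000] v=[0.0006]
First v>=0 after going negative at step 8, time=2.4000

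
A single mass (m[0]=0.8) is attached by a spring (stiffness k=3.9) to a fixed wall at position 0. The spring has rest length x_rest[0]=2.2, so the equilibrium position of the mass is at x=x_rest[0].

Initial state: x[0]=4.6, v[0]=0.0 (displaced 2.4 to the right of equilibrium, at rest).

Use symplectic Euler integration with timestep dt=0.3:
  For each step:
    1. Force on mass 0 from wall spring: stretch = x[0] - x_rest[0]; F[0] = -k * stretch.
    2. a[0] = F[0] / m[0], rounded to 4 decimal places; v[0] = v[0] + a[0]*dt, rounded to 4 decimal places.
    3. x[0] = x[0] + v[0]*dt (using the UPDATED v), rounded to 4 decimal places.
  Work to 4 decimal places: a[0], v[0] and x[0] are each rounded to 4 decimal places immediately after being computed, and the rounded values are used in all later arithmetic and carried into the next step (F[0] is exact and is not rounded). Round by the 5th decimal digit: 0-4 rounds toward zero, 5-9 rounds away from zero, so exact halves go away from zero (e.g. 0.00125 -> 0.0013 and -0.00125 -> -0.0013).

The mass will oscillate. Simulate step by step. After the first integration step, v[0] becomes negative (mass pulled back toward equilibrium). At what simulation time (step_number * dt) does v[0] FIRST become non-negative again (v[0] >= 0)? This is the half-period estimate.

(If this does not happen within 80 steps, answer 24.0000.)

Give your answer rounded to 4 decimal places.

Step 0: x=[4.6000] v=[0.0000]
Step 1: x=[3.5470] v=[-3.5100]
Step 2: x=[1.9030] v=[-5.4800]
Step 3: x=[0.3893] v=[-5.0456]
Step 4: x=[-0.3299] v=[-2.3974]
Step 5: x=[0.0609] v=[1.3026]
First v>=0 after going negative at step 5, time=1.5000

Answer: 1.5000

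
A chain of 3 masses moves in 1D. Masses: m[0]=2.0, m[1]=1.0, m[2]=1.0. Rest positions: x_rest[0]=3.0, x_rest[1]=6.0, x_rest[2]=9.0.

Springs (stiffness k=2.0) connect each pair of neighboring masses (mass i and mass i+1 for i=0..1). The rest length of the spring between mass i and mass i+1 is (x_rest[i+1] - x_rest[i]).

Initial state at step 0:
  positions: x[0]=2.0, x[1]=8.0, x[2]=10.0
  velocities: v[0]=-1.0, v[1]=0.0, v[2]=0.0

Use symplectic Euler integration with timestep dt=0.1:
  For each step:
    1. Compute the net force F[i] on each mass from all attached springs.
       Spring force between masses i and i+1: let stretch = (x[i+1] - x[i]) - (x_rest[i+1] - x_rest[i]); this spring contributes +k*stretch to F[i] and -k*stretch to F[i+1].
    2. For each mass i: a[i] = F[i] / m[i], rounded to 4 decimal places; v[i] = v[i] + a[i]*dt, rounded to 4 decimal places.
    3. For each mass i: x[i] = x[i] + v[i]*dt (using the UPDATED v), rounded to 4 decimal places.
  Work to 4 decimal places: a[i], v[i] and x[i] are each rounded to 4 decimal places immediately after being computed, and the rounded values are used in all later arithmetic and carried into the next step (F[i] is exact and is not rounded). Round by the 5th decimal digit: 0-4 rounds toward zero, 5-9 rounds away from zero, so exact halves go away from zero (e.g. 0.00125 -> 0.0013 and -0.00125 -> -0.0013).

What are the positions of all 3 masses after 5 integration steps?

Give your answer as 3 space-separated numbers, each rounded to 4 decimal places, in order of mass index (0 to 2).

Answer: 1.9323 6.9027 10.2326

Derivation:
Step 0: x=[2.0000 8.0000 10.0000] v=[-1.0000 0.0000 0.0000]
Step 1: x=[1.9300 7.9200 10.0200] v=[-0.7000 -0.8000 0.2000]
Step 2: x=[1.8899 7.7622 10.0580] v=[-0.4010 -1.5780 0.3800]
Step 3: x=[1.8785 7.5329 10.1101] v=[-0.1138 -2.2933 0.5208]
Step 4: x=[1.8937 7.2420 10.1706] v=[0.1516 -2.9087 0.6054]
Step 5: x=[1.9323 6.9027 10.2326] v=[0.3864 -3.3926 0.6197]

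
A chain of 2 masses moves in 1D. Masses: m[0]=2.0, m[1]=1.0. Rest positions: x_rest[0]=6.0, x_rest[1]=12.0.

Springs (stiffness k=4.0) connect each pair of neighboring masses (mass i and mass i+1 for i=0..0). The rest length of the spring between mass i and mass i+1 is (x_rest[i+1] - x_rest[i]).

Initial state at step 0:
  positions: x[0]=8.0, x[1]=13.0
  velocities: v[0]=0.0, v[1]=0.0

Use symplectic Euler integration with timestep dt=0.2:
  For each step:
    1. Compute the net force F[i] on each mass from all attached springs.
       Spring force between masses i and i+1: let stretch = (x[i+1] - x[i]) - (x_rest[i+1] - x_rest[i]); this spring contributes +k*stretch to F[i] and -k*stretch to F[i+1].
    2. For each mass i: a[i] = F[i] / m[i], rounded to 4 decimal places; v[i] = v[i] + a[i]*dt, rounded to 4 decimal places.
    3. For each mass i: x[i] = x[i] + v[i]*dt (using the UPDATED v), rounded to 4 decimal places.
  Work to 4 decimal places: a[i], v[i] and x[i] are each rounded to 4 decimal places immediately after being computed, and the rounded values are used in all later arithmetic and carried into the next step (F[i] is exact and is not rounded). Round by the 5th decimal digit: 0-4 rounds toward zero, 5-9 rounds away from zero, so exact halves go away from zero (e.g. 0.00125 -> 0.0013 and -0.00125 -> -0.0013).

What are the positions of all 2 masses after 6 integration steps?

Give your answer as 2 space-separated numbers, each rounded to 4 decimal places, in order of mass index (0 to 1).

Answer: 7.3239 14.3524

Derivation:
Step 0: x=[8.0000 13.0000] v=[0.0000 0.0000]
Step 1: x=[7.9200 13.1600] v=[-0.4000 0.8000]
Step 2: x=[7.7792 13.4416] v=[-0.7040 1.4080]
Step 3: x=[7.6114 13.7772] v=[-0.8390 1.6781]
Step 4: x=[7.4569 14.0863] v=[-0.7727 1.5455]
Step 5: x=[7.3527 14.2947] v=[-0.5209 1.0420]
Step 6: x=[7.3239 14.3524] v=[-0.1441 0.2884]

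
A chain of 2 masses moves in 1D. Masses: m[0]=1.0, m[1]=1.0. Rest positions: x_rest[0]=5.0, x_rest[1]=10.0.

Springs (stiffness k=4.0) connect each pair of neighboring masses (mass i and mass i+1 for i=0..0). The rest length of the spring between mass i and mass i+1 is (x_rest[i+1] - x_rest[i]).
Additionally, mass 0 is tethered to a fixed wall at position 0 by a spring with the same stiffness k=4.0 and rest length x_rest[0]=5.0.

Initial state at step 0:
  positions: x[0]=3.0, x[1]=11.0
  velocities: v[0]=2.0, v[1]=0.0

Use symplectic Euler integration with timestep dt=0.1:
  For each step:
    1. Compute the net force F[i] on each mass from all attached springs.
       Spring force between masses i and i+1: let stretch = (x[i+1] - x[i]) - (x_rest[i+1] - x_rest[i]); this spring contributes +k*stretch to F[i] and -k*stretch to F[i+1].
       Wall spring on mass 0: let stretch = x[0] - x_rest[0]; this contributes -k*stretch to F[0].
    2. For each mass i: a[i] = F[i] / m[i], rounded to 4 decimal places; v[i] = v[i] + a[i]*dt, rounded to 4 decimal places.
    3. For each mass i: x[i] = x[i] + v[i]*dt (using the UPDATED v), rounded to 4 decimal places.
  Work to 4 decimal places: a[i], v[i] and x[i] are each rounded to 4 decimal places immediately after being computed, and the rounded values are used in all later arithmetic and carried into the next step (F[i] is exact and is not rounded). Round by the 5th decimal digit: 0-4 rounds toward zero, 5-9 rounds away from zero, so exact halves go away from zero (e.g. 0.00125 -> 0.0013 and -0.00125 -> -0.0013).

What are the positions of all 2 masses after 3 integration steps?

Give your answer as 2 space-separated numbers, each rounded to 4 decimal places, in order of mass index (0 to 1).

Step 0: x=[3.0000 11.0000] v=[2.0000 0.0000]
Step 1: x=[3.4000 10.8800] v=[4.0000 -1.2000]
Step 2: x=[3.9632 10.6608] v=[5.6320 -2.1920]
Step 3: x=[4.6358 10.3737] v=[6.7258 -2.8710]

Answer: 4.6358 10.3737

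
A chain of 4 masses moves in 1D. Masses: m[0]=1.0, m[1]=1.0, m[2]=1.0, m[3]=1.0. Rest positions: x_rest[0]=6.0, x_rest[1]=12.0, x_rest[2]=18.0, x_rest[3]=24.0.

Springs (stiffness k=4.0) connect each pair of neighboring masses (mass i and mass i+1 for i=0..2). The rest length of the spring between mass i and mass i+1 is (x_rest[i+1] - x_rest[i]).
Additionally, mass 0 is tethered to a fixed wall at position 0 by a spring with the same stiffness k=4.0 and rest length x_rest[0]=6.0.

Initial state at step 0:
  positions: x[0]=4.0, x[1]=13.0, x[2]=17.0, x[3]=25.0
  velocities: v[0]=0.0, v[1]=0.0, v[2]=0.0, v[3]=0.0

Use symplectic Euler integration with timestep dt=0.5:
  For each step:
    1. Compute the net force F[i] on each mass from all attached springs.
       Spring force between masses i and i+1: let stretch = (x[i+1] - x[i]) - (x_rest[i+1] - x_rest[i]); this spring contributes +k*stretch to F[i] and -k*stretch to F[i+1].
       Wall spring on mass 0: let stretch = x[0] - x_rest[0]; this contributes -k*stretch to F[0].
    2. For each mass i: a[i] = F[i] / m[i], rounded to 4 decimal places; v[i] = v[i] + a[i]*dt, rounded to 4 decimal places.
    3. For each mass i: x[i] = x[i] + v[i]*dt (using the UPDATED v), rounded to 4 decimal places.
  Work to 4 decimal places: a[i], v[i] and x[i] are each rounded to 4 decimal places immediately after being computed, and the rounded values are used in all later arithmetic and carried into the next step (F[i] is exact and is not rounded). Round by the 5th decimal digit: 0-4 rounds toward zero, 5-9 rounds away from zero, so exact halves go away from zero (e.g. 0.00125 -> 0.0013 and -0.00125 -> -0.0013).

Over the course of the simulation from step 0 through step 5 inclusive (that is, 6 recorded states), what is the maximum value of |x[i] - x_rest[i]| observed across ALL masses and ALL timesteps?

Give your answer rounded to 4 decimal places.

Step 0: x=[4.0000 13.0000 17.0000 25.0000] v=[0.0000 0.0000 0.0000 0.0000]
Step 1: x=[9.0000 8.0000 21.0000 23.0000] v=[10.0000 -10.0000 8.0000 -4.0000]
Step 2: x=[4.0000 17.0000 14.0000 25.0000] v=[-10.0000 18.0000 -14.0000 4.0000]
Step 3: x=[8.0000 10.0000 21.0000 22.0000] v=[8.0000 -14.0000 14.0000 -6.0000]
Step 4: x=[6.0000 12.0000 18.0000 24.0000] v=[-4.0000 4.0000 -6.0000 4.0000]
Step 5: x=[4.0000 14.0000 15.0000 26.0000] v=[-4.0000 4.0000 -6.0000 4.0000]
Max displacement = 5.0000

Answer: 5.0000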